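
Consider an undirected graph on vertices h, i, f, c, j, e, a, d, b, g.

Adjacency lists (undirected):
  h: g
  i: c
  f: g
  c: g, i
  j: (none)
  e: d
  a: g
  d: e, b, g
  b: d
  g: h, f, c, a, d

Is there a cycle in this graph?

DFS, tracking each vertex's parent; an edge to a visited non-parent vertex closes a cycle.
Start from h:
visit h (parent –)
  visit g (parent h)
    g–h: parent, skip
    visit f (parent g)
      f–g: parent, skip
    visit c (parent g)
      c–g: parent, skip
      visit i (parent c)
        i–c: parent, skip
    visit a (parent g)
      a–g: parent, skip
    visit d (parent g)
      visit e (parent d)
        e–d: parent, skip
      visit b (parent d)
        b–d: parent, skip
      d–g: parent, skip
visit j (parent –)
No non-parent visited neighbor found — the graph is a forest.

No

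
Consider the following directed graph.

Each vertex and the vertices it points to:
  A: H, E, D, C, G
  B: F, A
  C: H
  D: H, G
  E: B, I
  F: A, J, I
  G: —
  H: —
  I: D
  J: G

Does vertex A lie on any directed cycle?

Yes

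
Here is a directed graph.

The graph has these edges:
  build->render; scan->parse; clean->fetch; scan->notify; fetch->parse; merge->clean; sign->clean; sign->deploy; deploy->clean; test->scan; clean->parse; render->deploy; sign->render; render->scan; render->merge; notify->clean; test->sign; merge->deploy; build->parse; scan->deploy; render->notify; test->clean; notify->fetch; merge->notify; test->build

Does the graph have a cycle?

No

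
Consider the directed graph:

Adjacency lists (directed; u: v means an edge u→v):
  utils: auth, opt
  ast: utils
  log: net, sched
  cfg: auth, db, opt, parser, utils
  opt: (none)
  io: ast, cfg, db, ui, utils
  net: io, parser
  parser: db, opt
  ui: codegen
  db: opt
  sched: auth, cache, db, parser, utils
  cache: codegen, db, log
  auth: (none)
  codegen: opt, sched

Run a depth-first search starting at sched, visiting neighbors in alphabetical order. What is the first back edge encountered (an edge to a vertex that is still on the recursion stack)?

codegen→sched

DFS from sched (visiting neighbors in alphabetical order); mark gray on enter, black on exit:
sched gray
  auth gray
  auth black
  cache gray
    codegen gray
      opt gray
      opt black
      codegen→sched: sched is gray → back edge
First back edge: codegen → sched.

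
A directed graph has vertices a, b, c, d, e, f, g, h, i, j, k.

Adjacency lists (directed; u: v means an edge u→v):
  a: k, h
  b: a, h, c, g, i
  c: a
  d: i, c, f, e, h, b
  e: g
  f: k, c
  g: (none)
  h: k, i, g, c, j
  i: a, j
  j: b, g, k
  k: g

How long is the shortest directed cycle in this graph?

3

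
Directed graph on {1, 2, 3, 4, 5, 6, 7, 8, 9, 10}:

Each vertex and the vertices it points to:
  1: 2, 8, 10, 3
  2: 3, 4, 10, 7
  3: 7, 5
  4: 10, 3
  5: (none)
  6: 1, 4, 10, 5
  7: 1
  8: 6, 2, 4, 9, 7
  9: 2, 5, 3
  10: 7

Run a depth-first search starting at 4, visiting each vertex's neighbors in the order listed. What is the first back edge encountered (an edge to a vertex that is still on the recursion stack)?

DFS from 4 (visiting each vertex's neighbors in the order listed); mark gray on enter, black on exit:
4 gray
  10 gray
    7 gray
      1 gray
        2 gray
          3 gray
            3→7: 7 is gray → back edge
First back edge: 3 → 7.

3->7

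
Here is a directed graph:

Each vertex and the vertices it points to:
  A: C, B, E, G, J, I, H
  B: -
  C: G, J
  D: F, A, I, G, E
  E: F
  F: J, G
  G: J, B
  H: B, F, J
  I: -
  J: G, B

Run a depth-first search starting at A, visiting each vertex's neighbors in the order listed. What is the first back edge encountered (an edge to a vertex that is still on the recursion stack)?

DFS from A (visiting each vertex's neighbors in the order listed); mark gray on enter, black on exit:
A gray
  C gray
    G gray
      J gray
        J→G: G is gray → back edge
First back edge: J → G.

J->G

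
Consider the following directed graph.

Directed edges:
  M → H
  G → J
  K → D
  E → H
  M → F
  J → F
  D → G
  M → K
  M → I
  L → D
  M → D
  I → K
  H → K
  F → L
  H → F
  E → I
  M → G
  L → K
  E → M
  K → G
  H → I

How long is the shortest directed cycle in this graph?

5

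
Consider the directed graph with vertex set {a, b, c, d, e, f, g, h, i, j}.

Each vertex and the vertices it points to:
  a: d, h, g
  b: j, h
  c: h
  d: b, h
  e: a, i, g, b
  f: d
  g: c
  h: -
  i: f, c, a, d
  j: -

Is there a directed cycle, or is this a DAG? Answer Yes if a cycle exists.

DFS with white/gray/black marking, starting from b:
b gray
  j gray
  j black
  h gray
  h black
b black
a gray
  d gray
    d→b: b black — skip
    d→h: h black — skip
  d black
  a→h: h black — skip
  g gray
    c gray
      c→h: h black — skip
    c black
  g black
a black
e gray
  e→a: a black — skip
  i gray
    f gray
      f→d: d black — skip
    f black
    i→c: c black — skip
    i→a: a black — skip
    i→d: d black — skip
  i black
  e→g: g black — skip
  e→b: b black — skip
e black
Every edge goes to a white or black vertex — no back edge, so the graph is acyclic.

No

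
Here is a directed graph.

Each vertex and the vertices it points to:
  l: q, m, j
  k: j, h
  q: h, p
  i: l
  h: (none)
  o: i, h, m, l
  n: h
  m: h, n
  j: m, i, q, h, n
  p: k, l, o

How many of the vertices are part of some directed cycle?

7

A vertex is on a directed cycle iff it belongs to a strongly connected component of size ≥ 2 (or has a self-loop).
The vertices on cycles are {i, j, k, l, o, p, q} — 7 in total.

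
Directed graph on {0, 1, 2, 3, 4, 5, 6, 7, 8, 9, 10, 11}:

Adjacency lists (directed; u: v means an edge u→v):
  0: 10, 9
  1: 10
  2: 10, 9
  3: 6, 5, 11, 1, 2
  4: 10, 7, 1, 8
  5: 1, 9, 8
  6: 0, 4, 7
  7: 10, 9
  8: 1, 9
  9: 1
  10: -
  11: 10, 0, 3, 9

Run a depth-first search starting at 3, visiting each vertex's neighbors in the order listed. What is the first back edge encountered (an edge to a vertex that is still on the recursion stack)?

11→3

DFS from 3 (visiting each vertex's neighbors in the order listed); mark gray on enter, black on exit:
3 gray
  6 gray
    0 gray
      10 gray
      10 black
      9 gray
        1 gray
          1→10: 10 black — skip
        1 black
      9 black
    0 black
    4 gray
      4→10: 10 black — skip
      7 gray
        7→10: 10 black — skip
        7→9: 9 black — skip
      7 black
      4→1: 1 black — skip
      8 gray
        8→1: 1 black — skip
        8→9: 9 black — skip
      8 black
    4 black
    6→7: 7 black — skip
  6 black
  5 gray
    5→1: 1 black — skip
    5→9: 9 black — skip
    5→8: 8 black — skip
  5 black
  11 gray
    11→10: 10 black — skip
    11→0: 0 black — skip
    11→3: 3 is gray → back edge
First back edge: 11 → 3.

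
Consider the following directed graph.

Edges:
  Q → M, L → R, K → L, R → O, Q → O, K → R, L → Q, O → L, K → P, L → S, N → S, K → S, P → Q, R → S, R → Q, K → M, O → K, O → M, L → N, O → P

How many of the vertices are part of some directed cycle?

A vertex is on a directed cycle iff it belongs to a strongly connected component of size ≥ 2 (or has a self-loop).
The vertices on cycles are {K, L, O, P, Q, R} — 6 in total.

6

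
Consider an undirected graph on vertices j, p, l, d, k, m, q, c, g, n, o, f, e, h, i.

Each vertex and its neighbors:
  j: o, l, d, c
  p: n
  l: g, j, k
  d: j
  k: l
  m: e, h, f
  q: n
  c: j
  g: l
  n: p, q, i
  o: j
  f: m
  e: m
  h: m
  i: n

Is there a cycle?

No

DFS, tracking each vertex's parent; an edge to a visited non-parent vertex closes a cycle.
Start from p:
visit p (parent –)
  visit n (parent p)
    n–p: parent, skip
    visit q (parent n)
      q–n: parent, skip
    visit i (parent n)
      i–n: parent, skip
visit j (parent –)
  visit o (parent j)
    o–j: parent, skip
  visit l (parent j)
    visit g (parent l)
      g–l: parent, skip
    l–j: parent, skip
    visit k (parent l)
      k–l: parent, skip
  visit d (parent j)
    d–j: parent, skip
  visit c (parent j)
    c–j: parent, skip
visit m (parent –)
  visit e (parent m)
    e–m: parent, skip
  visit h (parent m)
    h–m: parent, skip
  visit f (parent m)
    f–m: parent, skip
No non-parent visited neighbor found — the graph is a forest.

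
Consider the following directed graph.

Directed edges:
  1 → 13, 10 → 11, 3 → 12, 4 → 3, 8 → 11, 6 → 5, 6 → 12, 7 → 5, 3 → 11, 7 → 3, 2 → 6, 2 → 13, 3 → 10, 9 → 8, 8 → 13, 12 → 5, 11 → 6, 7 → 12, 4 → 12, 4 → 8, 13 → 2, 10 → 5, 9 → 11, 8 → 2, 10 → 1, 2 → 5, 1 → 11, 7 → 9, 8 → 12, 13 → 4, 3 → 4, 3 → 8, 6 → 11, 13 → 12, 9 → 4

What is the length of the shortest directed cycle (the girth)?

For each vertex v, BFS finds the shortest path from v back to v.
The shortest such closed walk is 3 → 4 → 3, length 2.

2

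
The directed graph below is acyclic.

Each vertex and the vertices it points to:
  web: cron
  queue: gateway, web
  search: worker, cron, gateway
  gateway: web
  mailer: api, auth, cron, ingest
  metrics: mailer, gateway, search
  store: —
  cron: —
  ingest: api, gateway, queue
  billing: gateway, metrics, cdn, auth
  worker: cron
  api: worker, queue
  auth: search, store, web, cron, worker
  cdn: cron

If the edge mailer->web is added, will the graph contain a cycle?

No

Adding mailer→web creates a cycle iff web can already reach mailer.
Explore from web: no path reaches mailer. The graph stays acyclic.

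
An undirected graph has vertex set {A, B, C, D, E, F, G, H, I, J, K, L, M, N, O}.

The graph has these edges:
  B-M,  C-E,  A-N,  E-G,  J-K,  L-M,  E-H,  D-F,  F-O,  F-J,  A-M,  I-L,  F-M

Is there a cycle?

DFS, tracking each vertex's parent; an edge to a visited non-parent vertex closes a cycle.
Start from C:
visit C (parent –)
  visit E (parent C)
    visit H (parent E)
      H–E: parent, skip
    visit G (parent E)
      G–E: parent, skip
    E–C: parent, skip
visit A (parent –)
  visit N (parent A)
    N–A: parent, skip
  visit M (parent A)
    visit F (parent M)
      visit D (parent F)
        D–F: parent, skip
      visit O (parent F)
        O–F: parent, skip
      F–M: parent, skip
      visit J (parent F)
        J–F: parent, skip
        visit K (parent J)
          K–J: parent, skip
    visit L (parent M)
      visit I (parent L)
        I–L: parent, skip
      L–M: parent, skip
    visit B (parent M)
      B–M: parent, skip
    M–A: parent, skip
No non-parent visited neighbor found — the graph is a forest.

No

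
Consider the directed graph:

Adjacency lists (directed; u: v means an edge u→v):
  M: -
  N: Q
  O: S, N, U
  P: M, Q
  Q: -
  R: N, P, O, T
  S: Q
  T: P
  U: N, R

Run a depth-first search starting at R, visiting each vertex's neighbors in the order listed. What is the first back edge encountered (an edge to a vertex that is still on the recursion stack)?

DFS from R (visiting each vertex's neighbors in the order listed); mark gray on enter, black on exit:
R gray
  N gray
    Q gray
    Q black
  N black
  P gray
    M gray
    M black
    P→Q: Q black — skip
  P black
  O gray
    S gray
      S→Q: Q black — skip
    S black
    O→N: N black — skip
    U gray
      U→N: N black — skip
      U→R: R is gray → back edge
First back edge: U → R.

U→R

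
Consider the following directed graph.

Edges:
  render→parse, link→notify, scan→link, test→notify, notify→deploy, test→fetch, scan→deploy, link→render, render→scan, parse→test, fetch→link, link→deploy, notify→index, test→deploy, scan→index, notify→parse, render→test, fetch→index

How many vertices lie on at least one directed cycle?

7

A vertex is on a directed cycle iff it belongs to a strongly connected component of size ≥ 2 (or has a self-loop).
The vertices on cycles are {link, scan, test, fetch, parse, notify, render} — 7 in total.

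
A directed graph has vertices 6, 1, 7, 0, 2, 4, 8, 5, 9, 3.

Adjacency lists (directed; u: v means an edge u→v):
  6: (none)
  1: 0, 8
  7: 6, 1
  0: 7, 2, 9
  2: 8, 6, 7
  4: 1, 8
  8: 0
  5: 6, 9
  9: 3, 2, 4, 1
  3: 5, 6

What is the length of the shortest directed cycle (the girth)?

For each vertex v, BFS finds the shortest path from v back to v.
The shortest such closed walk is 9 → 1 → 0 → 9, length 3.

3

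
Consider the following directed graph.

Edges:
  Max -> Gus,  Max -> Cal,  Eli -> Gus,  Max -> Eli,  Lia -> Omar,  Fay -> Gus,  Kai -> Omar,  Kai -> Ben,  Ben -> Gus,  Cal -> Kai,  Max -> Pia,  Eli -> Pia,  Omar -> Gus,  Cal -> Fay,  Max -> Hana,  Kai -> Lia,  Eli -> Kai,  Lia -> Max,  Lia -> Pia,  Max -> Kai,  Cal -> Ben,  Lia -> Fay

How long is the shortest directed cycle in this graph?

3

For each vertex v, BFS finds the shortest path from v back to v.
The shortest such closed walk is Max → Kai → Lia → Max, length 3.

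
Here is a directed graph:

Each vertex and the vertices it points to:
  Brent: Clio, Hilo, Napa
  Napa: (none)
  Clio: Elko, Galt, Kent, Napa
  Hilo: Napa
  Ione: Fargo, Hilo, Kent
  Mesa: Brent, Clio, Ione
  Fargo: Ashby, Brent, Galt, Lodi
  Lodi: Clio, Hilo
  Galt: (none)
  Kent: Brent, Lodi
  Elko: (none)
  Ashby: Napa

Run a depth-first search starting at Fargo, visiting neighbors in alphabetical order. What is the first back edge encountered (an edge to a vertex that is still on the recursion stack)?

Kent->Brent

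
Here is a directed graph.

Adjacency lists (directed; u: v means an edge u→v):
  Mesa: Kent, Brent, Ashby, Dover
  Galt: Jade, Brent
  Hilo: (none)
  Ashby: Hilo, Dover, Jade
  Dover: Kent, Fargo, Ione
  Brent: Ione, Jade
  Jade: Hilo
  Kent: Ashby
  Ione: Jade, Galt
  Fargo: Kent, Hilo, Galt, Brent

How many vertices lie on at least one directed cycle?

7

A vertex is on a directed cycle iff it belongs to a strongly connected component of size ≥ 2 (or has a self-loop).
The vertices on cycles are {Galt, Ione, Kent, Ashby, Brent, Dover, Fargo} — 7 in total.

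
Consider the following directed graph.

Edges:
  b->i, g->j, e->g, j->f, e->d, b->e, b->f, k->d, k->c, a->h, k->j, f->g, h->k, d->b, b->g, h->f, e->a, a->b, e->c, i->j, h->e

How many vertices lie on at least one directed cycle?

9

A vertex is on a directed cycle iff it belongs to a strongly connected component of size ≥ 2 (or has a self-loop).
The vertices on cycles are {a, b, d, e, f, g, h, j, k} — 9 in total.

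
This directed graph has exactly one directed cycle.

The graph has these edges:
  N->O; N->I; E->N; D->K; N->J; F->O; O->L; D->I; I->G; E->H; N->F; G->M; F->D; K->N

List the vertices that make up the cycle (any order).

D, F, K, N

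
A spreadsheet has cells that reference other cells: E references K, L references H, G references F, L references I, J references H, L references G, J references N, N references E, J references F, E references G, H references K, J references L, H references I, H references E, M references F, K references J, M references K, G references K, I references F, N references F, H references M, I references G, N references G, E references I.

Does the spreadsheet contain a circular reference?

Yes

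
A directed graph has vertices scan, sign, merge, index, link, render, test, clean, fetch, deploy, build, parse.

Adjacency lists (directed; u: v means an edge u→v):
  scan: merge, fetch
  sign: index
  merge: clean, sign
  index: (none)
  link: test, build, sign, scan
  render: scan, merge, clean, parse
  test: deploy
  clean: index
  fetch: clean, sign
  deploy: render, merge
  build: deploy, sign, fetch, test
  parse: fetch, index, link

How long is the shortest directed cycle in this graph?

5

For each vertex v, BFS finds the shortest path from v back to v.
The shortest such closed walk is build → deploy → render → parse → link → build, length 5.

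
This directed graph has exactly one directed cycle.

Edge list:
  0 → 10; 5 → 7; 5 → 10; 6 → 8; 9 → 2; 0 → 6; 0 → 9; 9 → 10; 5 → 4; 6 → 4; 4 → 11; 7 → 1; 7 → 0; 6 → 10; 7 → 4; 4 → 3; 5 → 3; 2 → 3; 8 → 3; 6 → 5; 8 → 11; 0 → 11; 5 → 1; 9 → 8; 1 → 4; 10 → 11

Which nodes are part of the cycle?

0, 5, 6, 7

DFS with gray/black marking from 0:
0 gray
  9 gray
    8 gray
      3 gray
      3 black
      11 gray
      11 black
    8 black
    2 gray
      2→3: 3 black — skip
    2 black
    10 gray
      10→11: 11 black — skip
    10 black
  9 black
  6 gray
    6→10: 10 black — skip
    4 gray
      4→3: 3 black — skip
      4→11: 11 black — skip
    4 black
    6→8: 8 black — skip
    5 gray
      7 gray
        7→4: 4 black — skip
        7→0: 0 is gray → back edge
Back edge closes the cycle 0 → 6 → 5 → 7 → 0; its vertices are {0, 5, 6, 7}.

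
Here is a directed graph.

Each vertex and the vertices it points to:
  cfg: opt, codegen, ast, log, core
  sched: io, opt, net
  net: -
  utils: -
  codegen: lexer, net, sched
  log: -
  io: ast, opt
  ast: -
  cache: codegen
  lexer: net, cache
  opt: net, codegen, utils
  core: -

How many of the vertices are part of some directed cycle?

A vertex is on a directed cycle iff it belongs to a strongly connected component of size ≥ 2 (or has a self-loop).
The vertices on cycles are {io, opt, cache, lexer, sched, codegen} — 6 in total.

6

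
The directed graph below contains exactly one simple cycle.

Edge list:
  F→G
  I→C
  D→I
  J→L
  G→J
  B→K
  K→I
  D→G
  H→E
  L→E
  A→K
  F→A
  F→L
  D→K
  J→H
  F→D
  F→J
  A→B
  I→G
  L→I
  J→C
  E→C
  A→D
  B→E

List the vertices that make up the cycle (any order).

DFS with gray/black marking from J:
J gray
  L gray
    E gray
      C gray
      C black
    E black
    I gray
      G gray
        G→J: J is gray → back edge
Back edge closes the cycle J → L → I → G → J; its vertices are {G, I, J, L}.

G, I, J, L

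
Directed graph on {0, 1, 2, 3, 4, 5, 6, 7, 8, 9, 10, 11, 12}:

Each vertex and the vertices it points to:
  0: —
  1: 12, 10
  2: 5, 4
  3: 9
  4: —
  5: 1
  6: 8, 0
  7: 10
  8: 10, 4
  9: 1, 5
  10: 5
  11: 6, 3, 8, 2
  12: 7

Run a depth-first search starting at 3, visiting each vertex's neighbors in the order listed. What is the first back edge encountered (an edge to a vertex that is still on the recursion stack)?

DFS from 3 (visiting each vertex's neighbors in the order listed); mark gray on enter, black on exit:
3 gray
  9 gray
    1 gray
      12 gray
        7 gray
          10 gray
            5 gray
              5→1: 1 is gray → back edge
First back edge: 5 → 1.

5→1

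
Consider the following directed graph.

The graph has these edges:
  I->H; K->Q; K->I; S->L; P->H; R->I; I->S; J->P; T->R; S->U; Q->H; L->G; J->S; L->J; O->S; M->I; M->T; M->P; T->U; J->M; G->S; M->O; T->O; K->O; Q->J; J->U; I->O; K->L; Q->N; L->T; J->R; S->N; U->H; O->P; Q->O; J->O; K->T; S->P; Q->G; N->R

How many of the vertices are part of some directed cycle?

10

A vertex is on a directed cycle iff it belongs to a strongly connected component of size ≥ 2 (or has a self-loop).
The vertices on cycles are {G, I, J, L, M, N, O, R, S, T} — 10 in total.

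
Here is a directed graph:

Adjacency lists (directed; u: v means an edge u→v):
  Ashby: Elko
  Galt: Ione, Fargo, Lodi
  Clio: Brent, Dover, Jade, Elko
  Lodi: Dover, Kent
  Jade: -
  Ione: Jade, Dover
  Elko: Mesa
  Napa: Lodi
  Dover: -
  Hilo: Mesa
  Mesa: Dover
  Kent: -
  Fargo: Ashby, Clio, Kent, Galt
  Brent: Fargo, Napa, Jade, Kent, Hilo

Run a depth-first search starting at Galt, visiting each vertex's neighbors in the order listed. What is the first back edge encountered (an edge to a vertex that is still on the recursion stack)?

Brent->Fargo

DFS from Galt (visiting each vertex's neighbors in the order listed); mark gray on enter, black on exit:
Galt gray
  Ione gray
    Jade gray
    Jade black
    Dover gray
    Dover black
  Ione black
  Fargo gray
    Ashby gray
      Elko gray
        Mesa gray
          Mesa→Dover: Dover black — skip
        Mesa black
      Elko black
    Ashby black
    Clio gray
      Brent gray
        Brent→Fargo: Fargo is gray → back edge
First back edge: Brent → Fargo.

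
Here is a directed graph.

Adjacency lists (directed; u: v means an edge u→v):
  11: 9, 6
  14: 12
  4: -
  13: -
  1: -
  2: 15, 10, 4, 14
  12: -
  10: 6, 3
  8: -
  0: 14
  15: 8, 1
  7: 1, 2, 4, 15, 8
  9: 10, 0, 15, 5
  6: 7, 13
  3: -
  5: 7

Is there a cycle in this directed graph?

DFS with white/gray/black marking, starting from 9:
9 gray
  10 gray
    6 gray
      7 gray
        1 gray
        1 black
        2 gray
          15 gray
            8 gray
            8 black
            15→1: 1 black — skip
          15 black
          2→10: 10 is gray → back edge
Back edge found, so a cycle exists: 10 → 6 → 7 → 2 → 10.

Yes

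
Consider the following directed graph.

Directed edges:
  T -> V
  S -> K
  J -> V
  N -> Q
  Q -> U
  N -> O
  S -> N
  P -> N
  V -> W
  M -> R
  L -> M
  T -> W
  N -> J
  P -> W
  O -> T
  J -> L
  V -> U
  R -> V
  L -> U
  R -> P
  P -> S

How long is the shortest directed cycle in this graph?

6

For each vertex v, BFS finds the shortest path from v back to v.
The shortest such closed walk is N → J → L → M → R → P → N, length 6.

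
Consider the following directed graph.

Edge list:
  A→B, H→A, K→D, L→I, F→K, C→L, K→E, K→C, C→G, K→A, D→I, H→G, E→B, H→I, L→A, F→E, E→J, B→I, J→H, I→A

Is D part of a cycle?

D lies on a cycle iff there is a path from D back to itself.
Exploring from D, it never reaches itself; equivalently, its strongly connected component is a singleton.

No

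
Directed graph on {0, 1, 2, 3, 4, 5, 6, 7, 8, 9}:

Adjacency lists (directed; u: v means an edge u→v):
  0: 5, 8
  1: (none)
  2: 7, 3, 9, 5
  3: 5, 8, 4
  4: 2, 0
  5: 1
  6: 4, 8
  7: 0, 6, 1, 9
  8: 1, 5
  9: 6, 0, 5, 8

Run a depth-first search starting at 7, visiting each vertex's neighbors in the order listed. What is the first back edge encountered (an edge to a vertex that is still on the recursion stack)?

2→7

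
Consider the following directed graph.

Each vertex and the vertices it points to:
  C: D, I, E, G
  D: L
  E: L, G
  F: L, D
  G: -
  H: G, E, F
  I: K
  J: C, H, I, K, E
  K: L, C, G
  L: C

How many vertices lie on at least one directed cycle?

6

A vertex is on a directed cycle iff it belongs to a strongly connected component of size ≥ 2 (or has a self-loop).
The vertices on cycles are {C, D, E, I, K, L} — 6 in total.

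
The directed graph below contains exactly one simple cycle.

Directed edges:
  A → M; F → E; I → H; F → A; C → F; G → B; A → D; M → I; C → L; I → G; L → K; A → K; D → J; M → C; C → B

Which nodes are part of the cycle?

DFS with gray/black marking from A:
A gray
  M gray
    I gray
      G gray
        B gray
        B black
      G black
      H gray
      H black
    I black
    C gray
      L gray
        K gray
        K black
      L black
      F gray
        F→A: A is gray → back edge
Back edge closes the cycle A → M → C → F → A; its vertices are {A, C, F, M}.

A, C, F, M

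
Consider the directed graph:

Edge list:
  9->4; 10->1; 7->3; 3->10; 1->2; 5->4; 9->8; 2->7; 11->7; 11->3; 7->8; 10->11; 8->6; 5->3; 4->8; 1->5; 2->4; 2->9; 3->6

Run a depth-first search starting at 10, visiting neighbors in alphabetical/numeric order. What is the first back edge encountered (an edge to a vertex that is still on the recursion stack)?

3→10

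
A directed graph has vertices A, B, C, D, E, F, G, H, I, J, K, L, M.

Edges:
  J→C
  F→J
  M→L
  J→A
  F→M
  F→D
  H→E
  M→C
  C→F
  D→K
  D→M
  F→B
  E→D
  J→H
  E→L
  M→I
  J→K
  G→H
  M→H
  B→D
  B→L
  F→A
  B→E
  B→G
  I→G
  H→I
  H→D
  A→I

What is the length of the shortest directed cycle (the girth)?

3

For each vertex v, BFS finds the shortest path from v back to v.
The shortest such closed walk is F → J → C → F, length 3.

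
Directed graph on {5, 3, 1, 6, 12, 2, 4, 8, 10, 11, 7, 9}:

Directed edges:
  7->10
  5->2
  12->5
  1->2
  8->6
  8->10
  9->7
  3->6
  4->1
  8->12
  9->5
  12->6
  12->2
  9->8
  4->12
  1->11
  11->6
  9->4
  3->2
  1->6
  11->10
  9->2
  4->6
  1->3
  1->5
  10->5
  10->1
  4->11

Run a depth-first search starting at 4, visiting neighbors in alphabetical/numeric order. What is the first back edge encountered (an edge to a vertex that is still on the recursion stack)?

10->1

DFS from 4 (visiting neighbors in alphabetical/numeric order); mark gray on enter, black on exit:
4 gray
  1 gray
    2 gray
    2 black
    3 gray
      3→2: 2 black — skip
      6 gray
      6 black
    3 black
    5 gray
      5→2: 2 black — skip
    5 black
    1→6: 6 black — skip
    11 gray
      11→6: 6 black — skip
      10 gray
        10→1: 1 is gray → back edge
First back edge: 10 → 1.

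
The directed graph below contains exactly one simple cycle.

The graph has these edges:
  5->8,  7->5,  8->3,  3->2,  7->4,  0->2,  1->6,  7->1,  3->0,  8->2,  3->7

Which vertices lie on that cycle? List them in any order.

3, 5, 7, 8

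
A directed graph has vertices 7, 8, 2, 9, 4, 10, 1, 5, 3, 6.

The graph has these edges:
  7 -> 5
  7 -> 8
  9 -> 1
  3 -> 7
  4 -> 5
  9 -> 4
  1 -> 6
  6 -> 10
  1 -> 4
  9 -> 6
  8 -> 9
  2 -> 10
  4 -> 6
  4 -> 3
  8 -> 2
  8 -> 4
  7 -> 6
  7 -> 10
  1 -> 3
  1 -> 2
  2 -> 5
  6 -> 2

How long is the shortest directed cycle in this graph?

4

For each vertex v, BFS finds the shortest path from v back to v.
The shortest such closed walk is 7 → 8 → 4 → 3 → 7, length 4.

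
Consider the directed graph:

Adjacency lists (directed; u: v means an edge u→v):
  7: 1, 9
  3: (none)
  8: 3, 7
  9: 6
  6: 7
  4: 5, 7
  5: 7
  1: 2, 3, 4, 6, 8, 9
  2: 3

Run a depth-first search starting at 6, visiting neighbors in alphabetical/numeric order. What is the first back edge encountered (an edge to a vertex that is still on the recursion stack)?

DFS from 6 (visiting neighbors in alphabetical/numeric order); mark gray on enter, black on exit:
6 gray
  7 gray
    1 gray
      2 gray
        3 gray
        3 black
      2 black
      1→3: 3 black — skip
      4 gray
        5 gray
          5→7: 7 is gray → back edge
First back edge: 5 → 7.

5->7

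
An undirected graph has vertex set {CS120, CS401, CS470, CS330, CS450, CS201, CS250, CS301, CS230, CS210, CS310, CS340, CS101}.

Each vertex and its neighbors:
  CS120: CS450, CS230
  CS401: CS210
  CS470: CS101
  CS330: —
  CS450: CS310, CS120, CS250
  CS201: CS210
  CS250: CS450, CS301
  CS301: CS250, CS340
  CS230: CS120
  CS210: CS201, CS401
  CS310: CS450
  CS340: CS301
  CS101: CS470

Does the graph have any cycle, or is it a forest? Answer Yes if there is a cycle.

No

DFS, tracking each vertex's parent; an edge to a visited non-parent vertex closes a cycle.
Start from CS101:
visit CS101 (parent –)
  visit CS470 (parent CS101)
    CS470–CS101: parent, skip
visit CS120 (parent –)
  visit CS450 (parent CS120)
    visit CS310 (parent CS450)
      CS310–CS450: parent, skip
    CS450–CS120: parent, skip
    visit CS250 (parent CS450)
      CS250–CS450: parent, skip
      visit CS301 (parent CS250)
        CS301–CS250: parent, skip
        visit CS340 (parent CS301)
          CS340–CS301: parent, skip
  visit CS230 (parent CS120)
    CS230–CS120: parent, skip
visit CS401 (parent –)
  visit CS210 (parent CS401)
    visit CS201 (parent CS210)
      CS201–CS210: parent, skip
    CS210–CS401: parent, skip
visit CS330 (parent –)
No non-parent visited neighbor found — the graph is a forest.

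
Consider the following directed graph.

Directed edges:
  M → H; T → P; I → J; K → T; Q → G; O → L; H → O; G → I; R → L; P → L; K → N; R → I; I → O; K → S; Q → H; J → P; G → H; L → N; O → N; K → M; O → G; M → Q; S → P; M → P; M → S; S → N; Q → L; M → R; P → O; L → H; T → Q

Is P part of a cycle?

Yes

P is on a cycle iff P can reach itself via ≥1 edge.
P → O → G → I → J → P — yes.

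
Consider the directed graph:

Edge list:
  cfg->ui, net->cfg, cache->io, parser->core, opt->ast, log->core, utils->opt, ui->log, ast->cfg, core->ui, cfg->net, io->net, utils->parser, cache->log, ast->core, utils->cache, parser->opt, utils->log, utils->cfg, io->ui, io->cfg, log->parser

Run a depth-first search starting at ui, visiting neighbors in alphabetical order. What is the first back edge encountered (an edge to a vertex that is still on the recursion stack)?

DFS from ui (visiting neighbors in alphabetical order); mark gray on enter, black on exit:
ui gray
  log gray
    core gray
      core→ui: ui is gray → back edge
First back edge: core → ui.

core→ui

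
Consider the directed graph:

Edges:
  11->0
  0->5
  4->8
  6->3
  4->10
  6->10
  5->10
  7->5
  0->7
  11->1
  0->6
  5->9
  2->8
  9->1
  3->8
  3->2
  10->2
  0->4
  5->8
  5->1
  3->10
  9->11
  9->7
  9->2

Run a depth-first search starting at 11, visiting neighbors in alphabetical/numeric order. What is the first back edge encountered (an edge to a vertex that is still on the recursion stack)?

DFS from 11 (visiting neighbors in alphabetical/numeric order); mark gray on enter, black on exit:
11 gray
  0 gray
    4 gray
      8 gray
      8 black
      10 gray
        2 gray
          2→8: 8 black — skip
        2 black
      10 black
    4 black
    5 gray
      1 gray
      1 black
      5→8: 8 black — skip
      9 gray
        9→1: 1 black — skip
        9→2: 2 black — skip
        7 gray
          7→5: 5 is gray → back edge
First back edge: 7 → 5.

7→5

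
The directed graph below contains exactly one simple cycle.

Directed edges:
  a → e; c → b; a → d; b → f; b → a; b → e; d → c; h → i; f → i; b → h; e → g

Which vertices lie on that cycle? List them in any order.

DFS with gray/black marking from b:
b gray
  f gray
    i gray
    i black
  f black
  a gray
    e gray
      g gray
      g black
    e black
    d gray
      c gray
        c→b: b is gray → back edge
Back edge closes the cycle b → a → d → c → b; its vertices are {a, b, c, d}.

a, b, c, d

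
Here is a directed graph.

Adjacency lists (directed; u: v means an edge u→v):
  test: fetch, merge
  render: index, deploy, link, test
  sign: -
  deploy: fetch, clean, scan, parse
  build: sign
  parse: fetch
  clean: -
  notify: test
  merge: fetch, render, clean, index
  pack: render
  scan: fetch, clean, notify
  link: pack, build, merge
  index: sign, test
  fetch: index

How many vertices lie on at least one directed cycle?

11

A vertex is on a directed cycle iff it belongs to a strongly connected component of size ≥ 2 (or has a self-loop).
The vertices on cycles are {link, pack, scan, test, fetch, index, merge, parse, deploy, notify, render} — 11 in total.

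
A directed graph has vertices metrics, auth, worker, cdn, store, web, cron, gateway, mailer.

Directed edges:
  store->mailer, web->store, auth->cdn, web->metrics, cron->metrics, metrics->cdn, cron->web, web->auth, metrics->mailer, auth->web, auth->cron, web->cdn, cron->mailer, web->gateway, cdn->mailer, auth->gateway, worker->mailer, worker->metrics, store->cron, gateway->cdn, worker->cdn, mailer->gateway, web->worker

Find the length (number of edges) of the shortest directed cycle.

2

For each vertex v, BFS finds the shortest path from v back to v.
The shortest such closed walk is web → auth → web, length 2.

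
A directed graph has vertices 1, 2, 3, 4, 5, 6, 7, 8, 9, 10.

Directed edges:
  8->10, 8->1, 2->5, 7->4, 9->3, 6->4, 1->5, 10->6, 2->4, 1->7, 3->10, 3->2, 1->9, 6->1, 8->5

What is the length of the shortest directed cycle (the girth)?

For each vertex v, BFS finds the shortest path from v back to v.
The shortest such closed walk is 1 → 9 → 3 → 10 → 6 → 1, length 5.

5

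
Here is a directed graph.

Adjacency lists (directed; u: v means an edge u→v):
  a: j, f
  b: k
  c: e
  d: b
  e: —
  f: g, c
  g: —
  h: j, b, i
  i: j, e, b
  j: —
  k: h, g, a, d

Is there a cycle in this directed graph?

Yes

DFS with white/gray/black marking, starting from g:
g gray
g black
a gray
  j gray
  j black
  f gray
    f→g: g black — skip
    c gray
      e gray
      e black
    c black
  f black
a black
b gray
  k gray
    h gray
      h→j: j black — skip
      h→b: b is gray → back edge
Back edge found, so a cycle exists: b → k → h → b.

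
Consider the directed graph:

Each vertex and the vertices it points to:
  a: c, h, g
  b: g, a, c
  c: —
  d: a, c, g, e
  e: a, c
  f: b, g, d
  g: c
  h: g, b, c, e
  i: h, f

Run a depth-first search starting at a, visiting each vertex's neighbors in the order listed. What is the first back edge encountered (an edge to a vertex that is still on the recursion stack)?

b->a

DFS from a (visiting each vertex's neighbors in the order listed); mark gray on enter, black on exit:
a gray
  c gray
  c black
  h gray
    g gray
      g→c: c black — skip
    g black
    b gray
      b→g: g black — skip
      b→a: a is gray → back edge
First back edge: b → a.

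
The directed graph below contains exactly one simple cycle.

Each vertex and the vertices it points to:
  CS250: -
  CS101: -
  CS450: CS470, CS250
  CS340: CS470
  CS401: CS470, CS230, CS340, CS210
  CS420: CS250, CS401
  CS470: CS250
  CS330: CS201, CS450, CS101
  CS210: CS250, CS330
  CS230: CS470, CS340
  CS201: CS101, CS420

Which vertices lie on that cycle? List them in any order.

CS201, CS210, CS330, CS401, CS420

DFS with gray/black marking from CS401:
CS401 gray
  CS470 gray
    CS250 gray
    CS250 black
  CS470 black
  CS230 gray
    CS230→CS470: CS470 black — skip
    CS340 gray
      CS340→CS470: CS470 black — skip
    CS340 black
  CS230 black
  CS401→CS340: CS340 black — skip
  CS210 gray
    CS210→CS250: CS250 black — skip
    CS330 gray
      CS201 gray
        CS101 gray
        CS101 black
        CS420 gray
          CS420→CS250: CS250 black — skip
          CS420→CS401: CS401 is gray → back edge
Back edge closes the cycle CS401 → CS210 → CS330 → CS201 → CS420 → CS401; its vertices are {CS201, CS210, CS330, CS401, CS420}.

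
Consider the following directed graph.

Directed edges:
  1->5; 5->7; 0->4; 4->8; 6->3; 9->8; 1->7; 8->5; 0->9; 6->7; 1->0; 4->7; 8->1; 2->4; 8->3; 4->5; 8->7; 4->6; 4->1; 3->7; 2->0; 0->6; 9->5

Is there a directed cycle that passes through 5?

5 lies on a cycle iff there is a path from 5 back to itself.
Exploring from 5, it never reaches itself; equivalently, its strongly connected component is a singleton.

No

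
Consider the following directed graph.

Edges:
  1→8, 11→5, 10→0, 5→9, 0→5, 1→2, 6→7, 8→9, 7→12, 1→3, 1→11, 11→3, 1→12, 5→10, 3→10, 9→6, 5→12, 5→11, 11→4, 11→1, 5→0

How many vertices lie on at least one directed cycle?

6

A vertex is on a directed cycle iff it belongs to a strongly connected component of size ≥ 2 (or has a self-loop).
The vertices on cycles are {0, 1, 3, 5, 10, 11} — 6 in total.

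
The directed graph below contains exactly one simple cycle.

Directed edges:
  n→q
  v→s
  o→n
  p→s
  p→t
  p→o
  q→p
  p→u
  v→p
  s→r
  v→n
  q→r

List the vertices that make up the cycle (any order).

DFS with gray/black marking from p:
p gray
  u gray
  u black
  t gray
  t black
  o gray
    n gray
      q gray
        q→p: p is gray → back edge
Back edge closes the cycle p → o → n → q → p; its vertices are {n, o, p, q}.

n, o, p, q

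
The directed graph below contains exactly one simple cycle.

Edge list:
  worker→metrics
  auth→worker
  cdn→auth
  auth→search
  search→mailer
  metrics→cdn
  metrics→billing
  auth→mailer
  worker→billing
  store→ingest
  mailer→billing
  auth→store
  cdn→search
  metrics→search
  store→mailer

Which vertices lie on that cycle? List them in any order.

cdn, auth, worker, metrics

DFS with gray/black marking from auth:
auth gray
  search gray
    mailer gray
      billing gray
      billing black
    mailer black
  search black
  worker gray
    metrics gray
      metrics→billing: billing black — skip
      cdn gray
        cdn→auth: auth is gray → back edge
Back edge closes the cycle auth → worker → metrics → cdn → auth; its vertices are {cdn, auth, worker, metrics}.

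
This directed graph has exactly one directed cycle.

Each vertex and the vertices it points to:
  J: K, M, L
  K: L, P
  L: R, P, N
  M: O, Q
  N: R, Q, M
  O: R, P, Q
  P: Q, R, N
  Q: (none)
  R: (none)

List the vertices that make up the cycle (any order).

M, N, O, P

DFS with gray/black marking from M:
M gray
  O gray
    R gray
    R black
    P gray
      Q gray
      Q black
      P→R: R black — skip
      N gray
        N→R: R black — skip
        N→Q: Q black — skip
        N→M: M is gray → back edge
Back edge closes the cycle M → O → P → N → M; its vertices are {M, N, O, P}.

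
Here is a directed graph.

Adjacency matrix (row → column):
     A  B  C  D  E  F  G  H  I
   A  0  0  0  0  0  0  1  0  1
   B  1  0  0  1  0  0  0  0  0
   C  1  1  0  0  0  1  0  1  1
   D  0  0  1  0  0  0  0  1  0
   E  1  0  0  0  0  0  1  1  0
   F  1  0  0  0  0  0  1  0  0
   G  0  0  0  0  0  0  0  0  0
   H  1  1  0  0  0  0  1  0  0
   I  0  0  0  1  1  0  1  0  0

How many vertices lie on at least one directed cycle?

8

A vertex is on a directed cycle iff it belongs to a strongly connected component of size ≥ 2 (or has a self-loop).
The vertices on cycles are {A, B, C, D, E, F, H, I} — 8 in total.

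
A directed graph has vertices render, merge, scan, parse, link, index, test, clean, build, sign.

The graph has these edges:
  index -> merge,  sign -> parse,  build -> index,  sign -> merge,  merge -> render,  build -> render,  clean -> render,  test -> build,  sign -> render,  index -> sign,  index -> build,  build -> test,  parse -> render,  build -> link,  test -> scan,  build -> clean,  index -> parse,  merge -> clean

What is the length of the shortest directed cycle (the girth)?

2

For each vertex v, BFS finds the shortest path from v back to v.
The shortest such closed walk is build → index → build, length 2.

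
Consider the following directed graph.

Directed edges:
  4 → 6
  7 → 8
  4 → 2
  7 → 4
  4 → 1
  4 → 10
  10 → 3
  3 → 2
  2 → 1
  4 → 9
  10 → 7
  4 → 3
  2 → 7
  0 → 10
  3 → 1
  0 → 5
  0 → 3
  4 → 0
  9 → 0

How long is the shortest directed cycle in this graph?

For each vertex v, BFS finds the shortest path from v back to v.
The shortest such closed walk is 10 → 7 → 4 → 10, length 3.

3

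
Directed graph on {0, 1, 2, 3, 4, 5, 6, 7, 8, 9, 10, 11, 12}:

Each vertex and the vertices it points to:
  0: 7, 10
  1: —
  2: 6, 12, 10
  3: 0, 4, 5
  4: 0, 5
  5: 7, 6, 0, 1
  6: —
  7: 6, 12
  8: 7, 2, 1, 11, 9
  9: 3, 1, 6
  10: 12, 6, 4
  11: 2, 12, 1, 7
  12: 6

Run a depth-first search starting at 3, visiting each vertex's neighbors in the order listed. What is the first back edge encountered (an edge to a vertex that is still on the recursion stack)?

4->0

DFS from 3 (visiting each vertex's neighbors in the order listed); mark gray on enter, black on exit:
3 gray
  0 gray
    7 gray
      6 gray
      6 black
      12 gray
        12→6: 6 black — skip
      12 black
    7 black
    10 gray
      10→12: 12 black — skip
      10→6: 6 black — skip
      4 gray
        4→0: 0 is gray → back edge
First back edge: 4 → 0.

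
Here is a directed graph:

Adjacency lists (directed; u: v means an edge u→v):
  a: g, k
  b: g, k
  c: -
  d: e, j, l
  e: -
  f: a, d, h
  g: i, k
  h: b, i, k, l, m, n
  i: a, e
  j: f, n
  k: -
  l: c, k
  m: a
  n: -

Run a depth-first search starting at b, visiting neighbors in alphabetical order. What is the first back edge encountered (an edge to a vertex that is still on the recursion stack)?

a->g

DFS from b (visiting neighbors in alphabetical order); mark gray on enter, black on exit:
b gray
  g gray
    i gray
      a gray
        a→g: g is gray → back edge
First back edge: a → g.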